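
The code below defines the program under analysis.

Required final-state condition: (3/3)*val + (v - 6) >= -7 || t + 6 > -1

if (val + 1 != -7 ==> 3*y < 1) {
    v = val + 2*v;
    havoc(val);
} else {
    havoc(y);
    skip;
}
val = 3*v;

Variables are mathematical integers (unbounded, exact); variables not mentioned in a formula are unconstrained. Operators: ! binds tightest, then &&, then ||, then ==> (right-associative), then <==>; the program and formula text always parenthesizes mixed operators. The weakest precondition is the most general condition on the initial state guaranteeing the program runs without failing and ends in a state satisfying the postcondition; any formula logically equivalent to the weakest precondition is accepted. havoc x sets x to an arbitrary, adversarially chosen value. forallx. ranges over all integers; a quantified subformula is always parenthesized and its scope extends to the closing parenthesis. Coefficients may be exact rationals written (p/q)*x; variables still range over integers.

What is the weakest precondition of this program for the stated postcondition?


Working backward. After the program, the postcondition (3/3)*val + (v - 6) >= -7 || t + 6 > -1 must hold; in canonical form it is v + val >= -1 || t > -7.
Before val := 3*v: 4*v >= -1 || t > -7
Then branch requires 8*v + 4*val >= -1 || t > -7; else branch requires 4*v >= -1 || t > -7.
Before the if: ((val != -8 ==> 3*y < 1) ==> (8*v + 4*val >= -1 || t > -7)) && ((!(val != -8 ==> 3*y < 1)) ==> (4*v >= -1 || t > -7))
Answer: WP = ((val != -8 ==> 3*y < 1) ==> (8*v + 4*val >= -1 || t > -7)) && ((!(val != -8 ==> 3*y < 1)) ==> (4*v >= -1 || t > -7))


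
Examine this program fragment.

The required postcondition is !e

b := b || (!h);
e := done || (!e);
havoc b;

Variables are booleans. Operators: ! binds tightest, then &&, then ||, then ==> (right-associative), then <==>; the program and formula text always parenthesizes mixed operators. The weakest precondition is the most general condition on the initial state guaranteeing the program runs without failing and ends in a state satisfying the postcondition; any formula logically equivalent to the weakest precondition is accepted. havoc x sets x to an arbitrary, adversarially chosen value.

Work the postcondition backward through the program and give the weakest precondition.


Working backward. After the program, !e must hold.
Before havoc b: !e
Before e := done || (!e): !(done || (!e))
Before b := b || (!h): !(done || (!e))
Answer: WP = !(done || (!e))


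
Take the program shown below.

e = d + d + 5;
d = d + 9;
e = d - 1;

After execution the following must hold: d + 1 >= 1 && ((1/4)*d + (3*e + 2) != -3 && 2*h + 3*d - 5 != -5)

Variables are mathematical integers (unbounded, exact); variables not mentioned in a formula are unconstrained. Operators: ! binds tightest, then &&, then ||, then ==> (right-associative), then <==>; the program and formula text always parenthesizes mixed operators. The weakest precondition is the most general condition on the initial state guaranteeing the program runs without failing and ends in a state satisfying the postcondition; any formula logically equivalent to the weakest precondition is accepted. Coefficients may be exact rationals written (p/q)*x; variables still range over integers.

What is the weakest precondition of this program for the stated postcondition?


Working backward. After the program, the postcondition d + 1 >= 1 && ((1/4)*d + (3*e + 2) != -3 && 2*h + 3*d - 5 != -5) must hold; in canonical form it is d >= 0 && (1/4)*d + 3*e != -5 && 3*d + 2*h != 0.
Before e := d - 1: d >= 0 && (13/4)*d != -2 && 3*d + 2*h != 0
Before d := d + 9: d >= -9 && (13/4)*d != -125/4 && 3*d + 2*h != -27
Before e := d + d + 5: d >= -9 && (13/4)*d != -125/4 && 3*d + 2*h != -27
Answer: WP = d >= -9 && (13/4)*d != -125/4 && 3*d + 2*h != -27


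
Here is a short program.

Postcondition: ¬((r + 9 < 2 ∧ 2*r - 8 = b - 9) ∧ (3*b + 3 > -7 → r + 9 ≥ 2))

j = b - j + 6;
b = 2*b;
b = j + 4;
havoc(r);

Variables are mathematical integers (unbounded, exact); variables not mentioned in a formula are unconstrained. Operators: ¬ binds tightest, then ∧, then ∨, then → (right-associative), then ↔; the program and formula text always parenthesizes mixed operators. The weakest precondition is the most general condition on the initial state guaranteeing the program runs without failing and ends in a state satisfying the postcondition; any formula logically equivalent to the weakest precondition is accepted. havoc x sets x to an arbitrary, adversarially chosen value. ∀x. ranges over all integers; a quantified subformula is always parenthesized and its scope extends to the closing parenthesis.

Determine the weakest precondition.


Working backward. After the program, the postcondition ¬((r + 9 < 2 ∧ 2*r - 8 = b - 9) ∧ (3*b + 3 > -7 → r + 9 ≥ 2)) must hold; in canonical form it is ¬(r < -7 ∧ 2*r = b - 1 ∧ (3*b > -10 → r ≥ -7)).
Before havoc r: ∀r_1. (¬(r_1 < -7 ∧ 2*r_1 = b - 1 ∧ (3*b > -10 → r_1 ≥ -7)))
Before b := j + 4: ∀r_1. (¬(r_1 < -7 ∧ 2*r_1 = j + 3 ∧ (3*j > -22 → r_1 ≥ -7)))
Before b := 2*b: ∀r_1. (¬(r_1 < -7 ∧ 2*r_1 = j + 3 ∧ (3*j > -22 → r_1 ≥ -7)))
Before j := b - j + 6: ∀r_1. (¬(r_1 < -7 ∧ j + 2*r_1 = b + 9 ∧ (3*b > 3*j - 40 → r_1 ≥ -7)))
Answer: WP = ∀r_1. (¬(r_1 < -7 ∧ j + 2*r_1 = b + 9 ∧ (3*b > 3*j - 40 → r_1 ≥ -7)))


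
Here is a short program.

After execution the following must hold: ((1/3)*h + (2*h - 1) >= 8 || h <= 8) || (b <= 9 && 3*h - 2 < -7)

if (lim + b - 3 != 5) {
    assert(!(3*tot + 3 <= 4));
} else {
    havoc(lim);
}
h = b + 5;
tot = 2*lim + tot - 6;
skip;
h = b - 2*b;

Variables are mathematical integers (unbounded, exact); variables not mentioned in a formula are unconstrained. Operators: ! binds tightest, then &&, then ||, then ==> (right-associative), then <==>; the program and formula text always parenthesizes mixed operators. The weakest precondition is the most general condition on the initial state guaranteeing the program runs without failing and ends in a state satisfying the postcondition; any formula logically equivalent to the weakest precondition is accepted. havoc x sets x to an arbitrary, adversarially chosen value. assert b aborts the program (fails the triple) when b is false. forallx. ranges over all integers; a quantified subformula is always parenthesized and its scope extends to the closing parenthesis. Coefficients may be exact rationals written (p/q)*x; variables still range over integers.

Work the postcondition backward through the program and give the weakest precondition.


Working backward. After the program, the postcondition ((1/3)*h + (2*h - 1) >= 8 || h <= 8) || (b <= 9 && 3*h - 2 < -7) must hold; in canonical form it is (7/3)*h >= 9 || h <= 8 || (b <= 9 && 3*h < -5).
Before h := b - 2*b: (7/3)*b <= -9 || b >= -8 || (b <= 9 && 3*b > 5)
Before skip: (7/3)*b <= -9 || b >= -8 || (b <= 9 && 3*b > 5)
Before tot := 2*lim + tot - 6: (7/3)*b <= -9 || b >= -8 || (b <= 9 && 3*b > 5)
Before h := b + 5: (7/3)*b <= -9 || b >= -8 || (b <= 9 && 3*b > 5)
Then branch requires (!(3*tot <= 1)) && ((7/3)*b <= -9 || b >= -8 || (b <= 9 && 3*b > 5)); else branch requires (7/3)*b <= -9 || b >= -8 || (b <= 9 && 3*b > 5).
Before the if: (b + lim != 8 ==> ((!(3*tot <= 1)) && ((7/3)*b <= -9 || b >= -8 || (b <= 9 && 3*b > 5)))) && ((!(b + lim != 8)) ==> ((7/3)*b <= -9 || b >= -8 || (b <= 9 && 3*b > 5)))
Answer: WP = (b + lim != 8 ==> ((!(3*tot <= 1)) && ((7/3)*b <= -9 || b >= -8 || (b <= 9 && 3*b > 5)))) && ((!(b + lim != 8)) ==> ((7/3)*b <= -9 || b >= -8 || (b <= 9 && 3*b > 5)))


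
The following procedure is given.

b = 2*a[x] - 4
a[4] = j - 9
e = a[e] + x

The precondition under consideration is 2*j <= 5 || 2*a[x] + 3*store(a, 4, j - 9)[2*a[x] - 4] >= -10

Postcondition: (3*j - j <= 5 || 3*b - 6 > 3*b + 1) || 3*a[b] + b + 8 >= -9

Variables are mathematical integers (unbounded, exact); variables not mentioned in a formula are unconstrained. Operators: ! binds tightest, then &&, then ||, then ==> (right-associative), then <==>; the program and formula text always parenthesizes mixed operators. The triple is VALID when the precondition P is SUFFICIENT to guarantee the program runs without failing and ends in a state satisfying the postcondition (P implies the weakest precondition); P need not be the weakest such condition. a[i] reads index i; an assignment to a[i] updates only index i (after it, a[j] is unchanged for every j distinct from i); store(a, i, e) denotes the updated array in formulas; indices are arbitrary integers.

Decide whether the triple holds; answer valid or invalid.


Working backward. After the program, the postcondition (3*j - j <= 5 || 3*b - 6 > 3*b + 1) || 3*a[b] + b + 8 >= -9 must hold; in canonical form it is 2*j <= 5 || 3*a[b] + b >= -17.
Before e := a[e] + x: 2*j <= 5 || 3*a[b] + b >= -17
Before a[4] := j - 9: 2*j <= 5 || 3*store(a, 4, j - 9)[b] + b >= -17
Before b := 2*a[x] - 4: 2*j <= 5 || 2*a[x] + 3*store(a, 4, j - 9)[2*a[x] - 4] >= -13
The weakest precondition is 2*j <= 5 || 2*a[x] + 3*store(a, 4, j - 9)[2*a[x] - 4] >= -13.
Check whether 2*j <= 5 || 2*a[x] + 3*store(a, 4, j - 9)[2*a[x] - 4] >= -10 implies it.
Every state satisfying the precondition satisfies the weakest precondition: the implication holds.
Answer: valid


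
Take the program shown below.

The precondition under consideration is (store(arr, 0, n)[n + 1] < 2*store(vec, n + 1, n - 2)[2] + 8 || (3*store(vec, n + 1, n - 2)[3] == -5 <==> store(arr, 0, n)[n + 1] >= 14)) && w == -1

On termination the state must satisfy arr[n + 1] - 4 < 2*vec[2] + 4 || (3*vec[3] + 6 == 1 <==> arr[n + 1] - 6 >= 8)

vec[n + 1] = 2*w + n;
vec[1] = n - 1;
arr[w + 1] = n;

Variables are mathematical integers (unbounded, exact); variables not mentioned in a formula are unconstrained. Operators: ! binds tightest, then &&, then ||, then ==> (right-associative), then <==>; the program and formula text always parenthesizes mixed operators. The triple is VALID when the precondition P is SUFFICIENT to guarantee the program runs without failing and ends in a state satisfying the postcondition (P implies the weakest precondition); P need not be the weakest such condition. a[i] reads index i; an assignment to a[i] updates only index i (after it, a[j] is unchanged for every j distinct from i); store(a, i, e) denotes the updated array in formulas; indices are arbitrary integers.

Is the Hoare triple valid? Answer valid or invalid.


Working backward. After the program, the postcondition arr[n + 1] - 4 < 2*vec[2] + 4 || (3*vec[3] + 6 == 1 <==> arr[n + 1] - 6 >= 8) must hold; in canonical form it is arr[n + 1] < 2*vec[2] + 8 || (3*vec[3] == -5 <==> arr[n + 1] >= 14).
Before arr[w + 1] := n: store(arr, w + 1, n)[n + 1] < 2*vec[2] + 8 || (3*vec[3] == -5 <==> store(arr, w + 1, n)[n + 1] >= 14)
Before vec[1] := n - 1: store(arr, w + 1, n)[n + 1] < 2*vec[2] + 8 || (3*vec[3] == -5 <==> store(arr, w + 1, n)[n + 1] >= 14)
Before vec[n + 1] := 2*w + n: store(arr, w + 1, n)[n + 1] < 2*store(vec, n + 1, n + 2*w)[2] + 8 || (3*store(vec, n + 1, n + 2*w)[3] == -5 <==> store(arr, w + 1, n)[n + 1] >= 14)
The weakest precondition is store(arr, w + 1, n)[n + 1] < 2*store(vec, n + 1, n + 2*w)[2] + 8 || (3*store(vec, n + 1, n + 2*w)[3] == -5 <==> store(arr, w + 1, n)[n + 1] >= 14).
Check whether (store(arr, 0, n)[n + 1] < 2*store(vec, n + 1, n - 2)[2] + 8 || (3*store(vec, n + 1, n - 2)[3] == -5 <==> store(arr, 0, n)[n + 1] >= 14)) && w == -1 implies it.
Every state satisfying the precondition satisfies the weakest precondition: the implication holds.
Answer: valid


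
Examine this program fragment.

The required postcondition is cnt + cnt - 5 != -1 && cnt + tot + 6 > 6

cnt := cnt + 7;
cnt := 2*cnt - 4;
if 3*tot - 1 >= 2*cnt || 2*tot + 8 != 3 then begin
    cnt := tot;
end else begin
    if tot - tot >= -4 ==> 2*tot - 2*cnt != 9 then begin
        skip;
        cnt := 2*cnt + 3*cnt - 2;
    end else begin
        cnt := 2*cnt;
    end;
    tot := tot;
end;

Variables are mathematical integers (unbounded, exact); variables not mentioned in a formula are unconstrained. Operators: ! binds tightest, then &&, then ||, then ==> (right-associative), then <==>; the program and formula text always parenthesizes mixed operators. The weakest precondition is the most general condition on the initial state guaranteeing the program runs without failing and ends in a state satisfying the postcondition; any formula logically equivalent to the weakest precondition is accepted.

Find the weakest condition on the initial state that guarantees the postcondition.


Working backward. After the program, the postcondition cnt + cnt - 5 != -1 && cnt + tot + 6 > 6 must hold; in canonical form it is 2*cnt != 4 && cnt + tot > 0.
Then branch requires 2*tot != 4 && 2*tot > 0; else branch requires (2*tot != 2*cnt + 9 ==> (10*cnt != 8 && 5*cnt + tot > 2)) && ((!(2*tot != 2*cnt + 9)) ==> (4*cnt != 4 && 2*cnt + tot > 0)).
Before the if: ((3*tot >= 2*cnt + 1 || 2*tot != -5) ==> (2*tot != 4 && 2*tot > 0)) && ((!(3*tot >= 2*cnt + 1 || 2*tot != -5)) ==> ((2*tot != 2*cnt + 9 ==> (10*cnt != 8 && 5*cnt + tot > 2)) && ((!(2*tot != 2*cnt + 9)) ==> (4*cnt != 4 && 2*cnt + tot > 0))))
Before cnt := 2*cnt - 4: ((3*tot >= 4*cnt - 7 || 2*tot != -5) ==> (2*tot != 4 && 2*tot > 0)) && ((!(3*tot >= 4*cnt - 7 || 2*tot != -5)) ==> ((2*tot != 4*cnt + 1 ==> (20*cnt != 48 && 10*cnt + tot > 22)) && ((!(2*tot != 4*cnt + 1)) ==> (8*cnt != 20 && 4*cnt + tot > 8))))
Before cnt := cnt + 7: ((3*tot >= 4*cnt + 21 || 2*tot != -5) ==> (2*tot != 4 && 2*tot > 0)) && ((!(3*tot >= 4*cnt + 21 || 2*tot != -5)) ==> ((2*tot != 4*cnt + 29 ==> (20*cnt != -92 && 10*cnt + tot > -48)) && ((!(2*tot != 4*cnt + 29)) ==> (8*cnt != -36 && 4*cnt + tot > -20))))
Answer: WP = ((3*tot >= 4*cnt + 21 || 2*tot != -5) ==> (2*tot != 4 && 2*tot > 0)) && ((!(3*tot >= 4*cnt + 21 || 2*tot != -5)) ==> ((2*tot != 4*cnt + 29 ==> (20*cnt != -92 && 10*cnt + tot > -48)) && ((!(2*tot != 4*cnt + 29)) ==> (8*cnt != -36 && 4*cnt + tot > -20))))


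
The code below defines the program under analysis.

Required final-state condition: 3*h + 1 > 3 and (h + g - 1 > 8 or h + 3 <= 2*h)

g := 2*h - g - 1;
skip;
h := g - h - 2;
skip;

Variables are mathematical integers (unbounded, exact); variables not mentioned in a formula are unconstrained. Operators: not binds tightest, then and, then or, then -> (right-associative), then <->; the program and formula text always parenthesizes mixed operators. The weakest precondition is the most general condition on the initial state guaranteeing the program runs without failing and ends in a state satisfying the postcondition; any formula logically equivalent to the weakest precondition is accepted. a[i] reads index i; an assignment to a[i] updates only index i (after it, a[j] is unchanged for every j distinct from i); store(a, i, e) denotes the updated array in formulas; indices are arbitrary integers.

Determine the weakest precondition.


Working backward. After the program, the postcondition 3*h + 1 > 3 and (h + g - 1 > 8 or h + 3 <= 2*h) must hold; in canonical form it is 3*h > 2 and (g + h > 9 or h >= 3).
Before skip: 3*h > 2 and (g + h > 9 or h >= 3)
Before h := g - h - 2: 3*g > 3*h + 8 and (2*g > h + 11 or g >= h + 5)
Before skip: 3*g > 3*h + 8 and (2*g > h + 11 or g >= h + 5)
Before g := 2*h - g - 1: 3*h > 3*g + 11 and (3*h > 2*g + 13 or h >= g + 6)
Answer: WP = 3*h > 3*g + 11 and (3*h > 2*g + 13 or h >= g + 6)


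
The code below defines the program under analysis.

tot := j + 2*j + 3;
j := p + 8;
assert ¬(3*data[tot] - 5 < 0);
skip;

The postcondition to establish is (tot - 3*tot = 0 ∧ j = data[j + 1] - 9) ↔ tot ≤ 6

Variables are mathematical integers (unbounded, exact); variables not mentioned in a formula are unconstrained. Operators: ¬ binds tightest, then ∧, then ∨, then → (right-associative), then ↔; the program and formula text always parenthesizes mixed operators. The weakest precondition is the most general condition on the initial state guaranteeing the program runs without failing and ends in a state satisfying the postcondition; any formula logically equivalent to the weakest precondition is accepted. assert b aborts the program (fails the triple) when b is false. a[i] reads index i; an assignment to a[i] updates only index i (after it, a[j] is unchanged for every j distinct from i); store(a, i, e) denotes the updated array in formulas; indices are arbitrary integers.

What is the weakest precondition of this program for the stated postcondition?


Working backward. After the program, the postcondition (tot - 3*tot = 0 ∧ j = data[j + 1] - 9) ↔ tot ≤ 6 must hold; in canonical form it is (2*tot = 0 ∧ j = data[j + 1] - 9) ↔ tot ≤ 6.
Before skip: (2*tot = 0 ∧ j = data[j + 1] - 9) ↔ tot ≤ 6
Before assert ¬(3*data[tot] - 5 < 0): (¬(3*data[tot] < 5)) ∧ ((2*tot = 0 ∧ j = data[j + 1] - 9) ↔ tot ≤ 6)
Before j := p + 8: (¬(3*data[tot] < 5)) ∧ ((2*tot = 0 ∧ p = data[p + 9] - 17) ↔ tot ≤ 6)
Before tot := j + 2*j + 3: (¬(3*data[3*j + 3] < 5)) ∧ ((6*j = -6 ∧ p = data[p + 9] - 17) ↔ 3*j ≤ 3)
Answer: WP = (¬(3*data[3*j + 3] < 5)) ∧ ((6*j = -6 ∧ p = data[p + 9] - 17) ↔ 3*j ≤ 3)


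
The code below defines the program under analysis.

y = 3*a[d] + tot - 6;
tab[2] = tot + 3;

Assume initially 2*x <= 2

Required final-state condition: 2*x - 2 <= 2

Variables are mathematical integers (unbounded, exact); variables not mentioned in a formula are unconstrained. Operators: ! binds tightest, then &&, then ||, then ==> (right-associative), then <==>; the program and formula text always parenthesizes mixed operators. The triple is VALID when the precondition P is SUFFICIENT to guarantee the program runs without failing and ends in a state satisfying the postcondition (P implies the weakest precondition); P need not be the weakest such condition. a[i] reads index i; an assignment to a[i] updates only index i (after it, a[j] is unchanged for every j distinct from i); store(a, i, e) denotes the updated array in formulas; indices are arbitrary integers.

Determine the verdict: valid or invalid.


Working backward. After the program, the postcondition 2*x - 2 <= 2 must hold; in canonical form it is 2*x <= 4.
Before tab[2] := tot + 3: 2*x <= 4
Before y := 3*a[d] + tot - 6: 2*x <= 4
The weakest precondition is 2*x <= 4.
Check whether 2*x <= 2 implies it.
Every state satisfying the precondition satisfies the weakest precondition: the implication holds.
Answer: valid


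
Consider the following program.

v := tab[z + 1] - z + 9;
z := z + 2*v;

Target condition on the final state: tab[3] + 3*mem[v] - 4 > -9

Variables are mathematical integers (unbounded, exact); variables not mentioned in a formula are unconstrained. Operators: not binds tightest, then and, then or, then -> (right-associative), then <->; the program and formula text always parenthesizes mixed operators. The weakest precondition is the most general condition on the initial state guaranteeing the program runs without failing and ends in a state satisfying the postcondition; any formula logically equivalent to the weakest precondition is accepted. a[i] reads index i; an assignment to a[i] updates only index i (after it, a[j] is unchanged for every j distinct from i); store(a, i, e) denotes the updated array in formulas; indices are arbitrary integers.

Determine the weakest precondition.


Working backward. After the program, the postcondition tab[3] + 3*mem[v] - 4 > -9 must hold; in canonical form it is 3*mem[v] + tab[3] > -5.
Before z := z + 2*v: 3*mem[v] + tab[3] > -5
Before v := tab[z + 1] - z + 9: 3*mem[tab[z + 1] - z + 9] + tab[3] > -5
Answer: WP = 3*mem[tab[z + 1] - z + 9] + tab[3] > -5


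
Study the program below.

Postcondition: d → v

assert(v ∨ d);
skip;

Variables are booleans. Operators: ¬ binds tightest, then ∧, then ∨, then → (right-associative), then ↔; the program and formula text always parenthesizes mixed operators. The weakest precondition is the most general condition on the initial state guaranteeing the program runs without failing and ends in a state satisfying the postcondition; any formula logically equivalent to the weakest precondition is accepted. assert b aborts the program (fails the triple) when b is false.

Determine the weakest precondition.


Working backward. After the program, d → v must hold.
Before skip: d → v
Before assert v ∨ d: (v ∨ d) ∧ (d → v)
Answer: WP = (v ∨ d) ∧ (d → v)


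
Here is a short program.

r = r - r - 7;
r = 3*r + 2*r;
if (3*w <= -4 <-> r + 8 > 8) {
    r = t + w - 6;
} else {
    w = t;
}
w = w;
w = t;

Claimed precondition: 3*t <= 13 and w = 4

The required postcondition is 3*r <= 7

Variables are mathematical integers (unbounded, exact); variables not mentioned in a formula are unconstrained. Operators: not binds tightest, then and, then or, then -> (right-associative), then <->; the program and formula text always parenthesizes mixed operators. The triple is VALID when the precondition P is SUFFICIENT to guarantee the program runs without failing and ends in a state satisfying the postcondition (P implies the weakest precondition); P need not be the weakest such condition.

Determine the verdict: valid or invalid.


Working backward. After the program, 3*r <= 7 must hold.
Before w := t: 3*r <= 7
Before w := w: 3*r <= 7
Then branch requires 3*t + 3*w <= 25; else branch requires 3*r <= 7.
Before the if: ((3*w <= -4 <-> r > 0) -> 3*t + 3*w <= 25) and ((not (3*w <= -4 <-> r > 0)) -> 3*r <= 7)
Before r := 3*r + 2*r: ((3*w <= -4 <-> 5*r > 0) -> 3*t + 3*w <= 25) and ((not (3*w <= -4 <-> 5*r > 0)) -> 15*r <= 7)
Before r := r - r - 7: (not (3*w <= -4)) -> 3*t + 3*w <= 25
The weakest precondition is (not (3*w <= -4)) -> 3*t + 3*w <= 25.
Check whether 3*t <= 13 and w = 4 implies it.
Every state satisfying the precondition satisfies the weakest precondition: the implication holds.
Answer: valid


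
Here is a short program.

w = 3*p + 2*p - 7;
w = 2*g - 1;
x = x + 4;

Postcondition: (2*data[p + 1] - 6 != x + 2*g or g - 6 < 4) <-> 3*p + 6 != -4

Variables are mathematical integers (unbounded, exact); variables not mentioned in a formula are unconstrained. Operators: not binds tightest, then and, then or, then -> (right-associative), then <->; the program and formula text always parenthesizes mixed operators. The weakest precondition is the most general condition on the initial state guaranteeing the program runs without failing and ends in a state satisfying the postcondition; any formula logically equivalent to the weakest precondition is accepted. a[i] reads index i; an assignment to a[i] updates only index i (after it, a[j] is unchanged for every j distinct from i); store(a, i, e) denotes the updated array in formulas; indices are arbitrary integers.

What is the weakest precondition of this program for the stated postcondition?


Working backward. After the program, the postcondition (2*data[p + 1] - 6 != x + 2*g or g - 6 < 4) <-> 3*p + 6 != -4 must hold; in canonical form it is (2*data[p + 1] != 2*g + x + 6 or g < 10) <-> 3*p != -10.
Before x := x + 4: (2*data[p + 1] != 2*g + x + 10 or g < 10) <-> 3*p != -10
Before w := 2*g - 1: (2*data[p + 1] != 2*g + x + 10 or g < 10) <-> 3*p != -10
Before w := 3*p + 2*p - 7: (2*data[p + 1] != 2*g + x + 10 or g < 10) <-> 3*p != -10
Answer: WP = (2*data[p + 1] != 2*g + x + 10 or g < 10) <-> 3*p != -10


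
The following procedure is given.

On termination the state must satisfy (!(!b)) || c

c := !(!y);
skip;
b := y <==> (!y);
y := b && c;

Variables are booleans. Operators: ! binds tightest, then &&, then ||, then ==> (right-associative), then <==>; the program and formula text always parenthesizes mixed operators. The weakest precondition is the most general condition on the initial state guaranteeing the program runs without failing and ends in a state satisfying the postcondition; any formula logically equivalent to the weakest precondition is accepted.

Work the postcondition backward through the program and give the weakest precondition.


Working backward. After the program, the postcondition (!(!b)) || c must hold; in canonical form it is b || c.
Before y := b && c: b || c
Before b := y <==> (!y): (y <==> (!y)) || c
Before skip: (y <==> (!y)) || c
Before c := !(!y): (y <==> (!y)) || y
Answer: WP = (y <==> (!y)) || y


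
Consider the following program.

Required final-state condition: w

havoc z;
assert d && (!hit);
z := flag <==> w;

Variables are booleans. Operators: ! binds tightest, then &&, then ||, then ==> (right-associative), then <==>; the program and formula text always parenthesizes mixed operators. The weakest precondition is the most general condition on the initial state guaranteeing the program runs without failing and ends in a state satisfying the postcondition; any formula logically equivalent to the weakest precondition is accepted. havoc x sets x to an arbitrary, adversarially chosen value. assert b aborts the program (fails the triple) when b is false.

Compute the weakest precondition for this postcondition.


Working backward. After the program, w must hold.
Before z := flag <==> w: w
Before assert d && (!hit): d && (!hit) && w
Before havoc z: d && (!hit) && w
Answer: WP = d && (!hit) && w


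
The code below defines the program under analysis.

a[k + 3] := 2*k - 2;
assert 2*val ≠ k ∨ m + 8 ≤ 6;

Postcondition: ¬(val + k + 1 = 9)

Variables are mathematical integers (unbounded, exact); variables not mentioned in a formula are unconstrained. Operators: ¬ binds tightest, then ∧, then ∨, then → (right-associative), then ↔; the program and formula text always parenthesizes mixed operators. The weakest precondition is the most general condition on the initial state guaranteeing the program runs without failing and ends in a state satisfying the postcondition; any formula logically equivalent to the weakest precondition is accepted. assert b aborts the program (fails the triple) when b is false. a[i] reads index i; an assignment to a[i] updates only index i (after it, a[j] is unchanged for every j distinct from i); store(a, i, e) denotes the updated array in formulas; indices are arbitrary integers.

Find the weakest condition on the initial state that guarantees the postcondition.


Working backward. After the program, the postcondition ¬(val + k + 1 = 9) must hold; in canonical form it is ¬(k + val = 8).
Before assert 2*val ≠ k ∨ m + 8 ≤ 6: (2*val ≠ k ∨ m ≤ -2) ∧ (¬(k + val = 8))
Before a[k + 3] := 2*k - 2: (2*val ≠ k ∨ m ≤ -2) ∧ (¬(k + val = 8))
Answer: WP = (2*val ≠ k ∨ m ≤ -2) ∧ (¬(k + val = 8))


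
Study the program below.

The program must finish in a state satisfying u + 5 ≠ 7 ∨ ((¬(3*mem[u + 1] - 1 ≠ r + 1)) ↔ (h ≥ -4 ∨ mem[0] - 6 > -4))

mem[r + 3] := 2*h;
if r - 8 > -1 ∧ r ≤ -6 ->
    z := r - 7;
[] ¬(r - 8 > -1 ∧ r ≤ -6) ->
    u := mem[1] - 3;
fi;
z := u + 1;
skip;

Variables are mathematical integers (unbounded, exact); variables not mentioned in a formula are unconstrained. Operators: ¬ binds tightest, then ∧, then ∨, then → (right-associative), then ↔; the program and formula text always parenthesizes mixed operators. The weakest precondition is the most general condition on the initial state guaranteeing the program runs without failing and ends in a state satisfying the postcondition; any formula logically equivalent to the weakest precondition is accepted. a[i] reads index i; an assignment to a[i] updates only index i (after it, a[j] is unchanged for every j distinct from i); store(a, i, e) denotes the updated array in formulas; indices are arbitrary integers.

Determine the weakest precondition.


Working backward. After the program, the postcondition u + 5 ≠ 7 ∨ ((¬(3*mem[u + 1] - 1 ≠ r + 1)) ↔ (h ≥ -4 ∨ mem[0] - 6 > -4)) must hold; in canonical form it is u ≠ 2 ∨ ((¬(3*mem[u + 1] ≠ r + 2)) ↔ (h ≥ -4 ∨ mem[0] > 2)).
Before skip: u ≠ 2 ∨ ((¬(3*mem[u + 1] ≠ r + 2)) ↔ (h ≥ -4 ∨ mem[0] > 2))
Before z := u + 1: u ≠ 2 ∨ ((¬(3*mem[u + 1] ≠ r + 2)) ↔ (h ≥ -4 ∨ mem[0] > 2))
Then branch requires u ≠ 2 ∨ ((¬(3*mem[u + 1] ≠ r + 2)) ↔ (h ≥ -4 ∨ mem[0] > 2)); else branch requires mem[1] ≠ 5 ∨ ((¬(3*mem[mem[1] - 2] ≠ r + 2)) ↔ (h ≥ -4 ∨ mem[0] > 2)).
Before the if: ((r > 7 ∧ r ≤ -6) → (u ≠ 2 ∨ ((¬(3*mem[u + 1] ≠ r + 2)) ↔ (h ≥ -4 ∨ mem[0] > 2)))) ∧ ((¬(r > 7 ∧ r ≤ -6)) → (mem[1] ≠ 5 ∨ ((¬(3*mem[mem[1] - 2] ≠ r + 2)) ↔ (h ≥ -4 ∨ mem[0] > 2))))
Before mem[r + 3] := 2*h: ((r > 7 ∧ r ≤ -6) → (u ≠ 2 ∨ ((¬(3*store(mem, r + 3, 2*h)[u + 1] ≠ r + 2)) ↔ (h ≥ -4 ∨ store(mem, r + 3, 2*h)[0] > 2)))) ∧ ((¬(r > 7 ∧ r ≤ -6)) → (store(mem, r + 3, 2*h)[1] ≠ 5 ∨ ((¬(3*store(mem, r + 3, 2*h)[store(mem, r + 3, 2*h)[1] - 2] ≠ r + 2)) ↔ (h ≥ -4 ∨ store(mem, r + 3, 2*h)[0] > 2))))
Answer: WP = ((r > 7 ∧ r ≤ -6) → (u ≠ 2 ∨ ((¬(3*store(mem, r + 3, 2*h)[u + 1] ≠ r + 2)) ↔ (h ≥ -4 ∨ store(mem, r + 3, 2*h)[0] > 2)))) ∧ ((¬(r > 7 ∧ r ≤ -6)) → (store(mem, r + 3, 2*h)[1] ≠ 5 ∨ ((¬(3*store(mem, r + 3, 2*h)[store(mem, r + 3, 2*h)[1] - 2] ≠ r + 2)) ↔ (h ≥ -4 ∨ store(mem, r + 3, 2*h)[0] > 2))))


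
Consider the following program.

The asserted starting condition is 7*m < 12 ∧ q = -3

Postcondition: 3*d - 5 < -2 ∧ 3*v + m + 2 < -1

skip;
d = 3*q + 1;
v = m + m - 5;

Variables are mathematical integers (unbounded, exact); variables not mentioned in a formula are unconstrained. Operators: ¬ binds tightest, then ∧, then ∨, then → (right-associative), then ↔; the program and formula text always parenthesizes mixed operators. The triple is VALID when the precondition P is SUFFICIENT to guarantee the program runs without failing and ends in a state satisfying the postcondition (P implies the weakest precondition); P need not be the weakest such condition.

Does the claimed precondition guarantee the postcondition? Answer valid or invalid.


Working backward. After the program, the postcondition 3*d - 5 < -2 ∧ 3*v + m + 2 < -1 must hold; in canonical form it is 3*d < 3 ∧ m + 3*v < -3.
Before v := m + m - 5: 3*d < 3 ∧ 7*m < 12
Before d := 3*q + 1: 9*q < 0 ∧ 7*m < 12
Before skip: 9*q < 0 ∧ 7*m < 12
The weakest precondition is 9*q < 0 ∧ 7*m < 12.
Check whether 7*m < 12 ∧ q = -3 implies it.
Every state satisfying the precondition satisfies the weakest precondition: the implication holds.
Answer: valid


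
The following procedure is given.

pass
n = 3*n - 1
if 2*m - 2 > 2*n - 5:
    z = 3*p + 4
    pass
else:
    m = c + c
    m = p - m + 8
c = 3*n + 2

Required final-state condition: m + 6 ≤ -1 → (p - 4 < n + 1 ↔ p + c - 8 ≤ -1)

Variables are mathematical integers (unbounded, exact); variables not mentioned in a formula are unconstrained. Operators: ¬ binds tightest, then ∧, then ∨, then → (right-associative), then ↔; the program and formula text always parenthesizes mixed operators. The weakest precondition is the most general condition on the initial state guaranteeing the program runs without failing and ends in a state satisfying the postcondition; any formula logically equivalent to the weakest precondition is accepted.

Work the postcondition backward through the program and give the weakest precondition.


Working backward. After the program, the postcondition m + 6 ≤ -1 → (p - 4 < n + 1 ↔ p + c - 8 ≤ -1) must hold; in canonical form it is m ≤ -7 → (p < n + 5 ↔ c + p ≤ 7).
Before c := 3*n + 2: m ≤ -7 → (p < n + 5 ↔ 3*n + p ≤ 5)
Then branch requires m ≤ -7 → (p < n + 5 ↔ 3*n + p ≤ 5); else branch requires p ≤ 2*c - 15 → (p < n + 5 ↔ 3*n + p ≤ 5).
Before the if: (2*m > 2*n - 3 → (m ≤ -7 → (p < n + 5 ↔ 3*n + p ≤ 5))) ∧ ((¬(2*m > 2*n - 3)) → (p ≤ 2*c - 15 → (p < n + 5 ↔ 3*n + p ≤ 5)))
Before n := 3*n - 1: (2*m > 6*n - 5 → (m ≤ -7 → (p < 3*n + 4 ↔ 9*n + p ≤ 8))) ∧ ((¬(2*m > 6*n - 5)) → (p ≤ 2*c - 15 → (p < 3*n + 4 ↔ 9*n + p ≤ 8)))
Before skip: (2*m > 6*n - 5 → (m ≤ -7 → (p < 3*n + 4 ↔ 9*n + p ≤ 8))) ∧ ((¬(2*m > 6*n - 5)) → (p ≤ 2*c - 15 → (p < 3*n + 4 ↔ 9*n + p ≤ 8)))
Answer: WP = (2*m > 6*n - 5 → (m ≤ -7 → (p < 3*n + 4 ↔ 9*n + p ≤ 8))) ∧ ((¬(2*m > 6*n - 5)) → (p ≤ 2*c - 15 → (p < 3*n + 4 ↔ 9*n + p ≤ 8)))


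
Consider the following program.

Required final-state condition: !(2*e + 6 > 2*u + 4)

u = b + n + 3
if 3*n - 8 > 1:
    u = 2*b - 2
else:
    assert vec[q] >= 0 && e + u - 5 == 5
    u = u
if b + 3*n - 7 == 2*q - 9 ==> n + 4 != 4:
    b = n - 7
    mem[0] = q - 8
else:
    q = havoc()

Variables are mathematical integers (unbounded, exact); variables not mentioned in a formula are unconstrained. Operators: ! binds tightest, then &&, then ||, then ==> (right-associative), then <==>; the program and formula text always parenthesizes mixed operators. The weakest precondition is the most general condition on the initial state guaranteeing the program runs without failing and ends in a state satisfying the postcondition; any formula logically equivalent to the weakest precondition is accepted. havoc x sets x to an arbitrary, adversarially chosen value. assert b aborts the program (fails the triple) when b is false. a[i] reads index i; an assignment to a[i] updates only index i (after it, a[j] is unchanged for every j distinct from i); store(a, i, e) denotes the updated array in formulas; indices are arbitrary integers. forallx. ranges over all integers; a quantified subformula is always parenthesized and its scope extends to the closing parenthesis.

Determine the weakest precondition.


Working backward. After the program, the postcondition !(2*e + 6 > 2*u + 4) must hold; in canonical form it is !(2*e > 2*u - 2).
Then branch requires !(2*e > 2*u - 2); else branch requires !(2*e > 2*u - 2).
Before the if: ((b + 3*n == 2*q - 2 ==> n != 0) ==> (!(2*e > 2*u - 2))) && ((!(b + 3*n == 2*q - 2 ==> n != 0)) ==> (!(2*e > 2*u - 2)))
Then branch requires ((b + 3*n == 2*q - 2 ==> n != 0) ==> (!(2*e > 4*b - 6))) && ((!(b + 3*n == 2*q - 2 ==> n != 0)) ==> (!(2*e > 4*b - 6))); else branch requires vec[q] >= 0 && e + u == 10 && ((b + 3*n == 2*q - 2 ==> n != 0) ==> (!(2*e > 2*u - 2))) && ((!(b + 3*n == 2*q - 2 ==> n != 0)) ==> (!(2*e > 2*u - 2))).
Before the if: (3*n > 9 ==> (((b + 3*n == 2*q - 2 ==> n != 0) ==> (!(2*e > 4*b - 6))) && ((!(b + 3*n == 2*q - 2 ==> n != 0)) ==> (!(2*e > 4*b - 6))))) && ((!(3*n > 9)) ==> (vec[q] >= 0 && e + u == 10 && ((b + 3*n == 2*q - 2 ==> n != 0) ==> (!(2*e > 2*u - 2))) && ((!(b + 3*n == 2*q - 2 ==> n != 0)) ==> (!(2*e > 2*u - 2)))))
Before u := b + n + 3: (3*n > 9 ==> (((b + 3*n == 2*q - 2 ==> n != 0) ==> (!(2*e > 4*b - 6))) && ((!(b + 3*n == 2*q - 2 ==> n != 0)) ==> (!(2*e > 4*b - 6))))) && ((!(3*n > 9)) ==> (vec[q] >= 0 && b + e + n == 7 && ((b + 3*n == 2*q - 2 ==> n != 0) ==> (!(2*e > 2*b + 2*n + 4))) && ((!(b + 3*n == 2*q - 2 ==> n != 0)) ==> (!(2*e > 2*b + 2*n + 4)))))
Answer: WP = (3*n > 9 ==> (((b + 3*n == 2*q - 2 ==> n != 0) ==> (!(2*e > 4*b - 6))) && ((!(b + 3*n == 2*q - 2 ==> n != 0)) ==> (!(2*e > 4*b - 6))))) && ((!(3*n > 9)) ==> (vec[q] >= 0 && b + e + n == 7 && ((b + 3*n == 2*q - 2 ==> n != 0) ==> (!(2*e > 2*b + 2*n + 4))) && ((!(b + 3*n == 2*q - 2 ==> n != 0)) ==> (!(2*e > 2*b + 2*n + 4)))))


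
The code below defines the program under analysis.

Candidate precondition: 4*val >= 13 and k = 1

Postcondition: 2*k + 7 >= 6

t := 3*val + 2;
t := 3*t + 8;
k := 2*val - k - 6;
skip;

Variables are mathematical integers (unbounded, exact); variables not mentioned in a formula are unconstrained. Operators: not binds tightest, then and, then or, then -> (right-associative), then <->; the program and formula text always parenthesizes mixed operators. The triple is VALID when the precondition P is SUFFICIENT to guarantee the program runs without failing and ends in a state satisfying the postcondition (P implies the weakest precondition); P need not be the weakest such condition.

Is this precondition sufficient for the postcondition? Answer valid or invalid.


Working backward. After the program, the postcondition 2*k + 7 >= 6 must hold; in canonical form it is 2*k >= -1.
Before skip: 2*k >= -1
Before k := 2*val - k - 6: 4*val >= 2*k + 11
Before t := 3*t + 8: 4*val >= 2*k + 11
Before t := 3*val + 2: 4*val >= 2*k + 11
The weakest precondition is 4*val >= 2*k + 11.
Check whether 4*val >= 13 and k = 1 implies it.
Every state satisfying the precondition satisfies the weakest precondition: the implication holds.
Answer: valid


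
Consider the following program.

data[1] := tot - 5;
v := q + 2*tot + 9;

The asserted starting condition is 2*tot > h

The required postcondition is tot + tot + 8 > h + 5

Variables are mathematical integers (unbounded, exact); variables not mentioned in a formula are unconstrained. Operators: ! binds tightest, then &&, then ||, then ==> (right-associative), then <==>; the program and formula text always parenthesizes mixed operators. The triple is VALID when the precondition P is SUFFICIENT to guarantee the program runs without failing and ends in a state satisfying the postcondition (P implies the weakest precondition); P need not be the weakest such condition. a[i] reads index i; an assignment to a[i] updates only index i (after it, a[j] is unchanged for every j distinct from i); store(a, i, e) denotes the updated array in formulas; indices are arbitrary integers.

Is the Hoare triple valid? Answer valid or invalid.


Working backward. After the program, the postcondition tot + tot + 8 > h + 5 must hold; in canonical form it is 2*tot > h - 3.
Before v := q + 2*tot + 9: 2*tot > h - 3
Before data[1] := tot - 5: 2*tot > h - 3
The weakest precondition is 2*tot > h - 3.
Check whether 2*tot > h implies it.
Every state satisfying the precondition satisfies the weakest precondition: the implication holds.
Answer: valid


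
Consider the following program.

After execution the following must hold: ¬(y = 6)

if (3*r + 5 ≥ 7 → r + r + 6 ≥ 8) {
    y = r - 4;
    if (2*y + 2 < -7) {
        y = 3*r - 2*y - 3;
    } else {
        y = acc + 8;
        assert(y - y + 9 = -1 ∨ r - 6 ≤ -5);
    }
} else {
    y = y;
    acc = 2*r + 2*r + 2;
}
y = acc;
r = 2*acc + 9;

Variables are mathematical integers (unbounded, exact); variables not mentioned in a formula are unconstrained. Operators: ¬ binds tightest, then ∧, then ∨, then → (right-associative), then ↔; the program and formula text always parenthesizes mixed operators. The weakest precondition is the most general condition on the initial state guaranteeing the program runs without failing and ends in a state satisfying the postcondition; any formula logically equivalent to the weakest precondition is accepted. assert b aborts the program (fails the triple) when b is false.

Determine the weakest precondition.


Working backward. After the program, ¬(y = 6) must hold.
Before r := 2*acc + 9: ¬(y = 6)
Before y := acc: ¬(acc = 6)
Then branch requires (2*r < -1 → (¬(acc = 6))) ∧ ((¬(2*r < -1)) → (r ≤ 1 ∧ (¬(acc = 6)))); else branch requires ¬(4*r = 4).
Before the if: ((3*r ≥ 2 → 2*r ≥ 2) → ((2*r < -1 → (¬(acc = 6))) ∧ ((¬(2*r < -1)) → (r ≤ 1 ∧ (¬(acc = 6)))))) ∧ ((¬(3*r ≥ 2 → 2*r ≥ 2)) → (¬(4*r = 4)))
Answer: WP = ((3*r ≥ 2 → 2*r ≥ 2) → ((2*r < -1 → (¬(acc = 6))) ∧ ((¬(2*r < -1)) → (r ≤ 1 ∧ (¬(acc = 6)))))) ∧ ((¬(3*r ≥ 2 → 2*r ≥ 2)) → (¬(4*r = 4)))


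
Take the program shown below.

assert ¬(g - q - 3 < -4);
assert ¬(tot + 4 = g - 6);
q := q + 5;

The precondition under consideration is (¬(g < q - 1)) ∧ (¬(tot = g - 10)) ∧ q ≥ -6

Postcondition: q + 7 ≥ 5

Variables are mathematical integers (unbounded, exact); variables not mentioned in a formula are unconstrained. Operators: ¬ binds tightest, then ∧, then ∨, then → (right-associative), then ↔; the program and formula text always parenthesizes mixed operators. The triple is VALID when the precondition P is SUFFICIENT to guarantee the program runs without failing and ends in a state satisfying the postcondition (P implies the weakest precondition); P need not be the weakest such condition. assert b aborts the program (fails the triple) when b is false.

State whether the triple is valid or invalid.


Working backward. After the program, the postcondition q + 7 ≥ 5 must hold; in canonical form it is q ≥ -2.
Before q := q + 5: q ≥ -7
Before assert ¬(tot + 4 = g - 6): (¬(tot = g - 10)) ∧ q ≥ -7
Before assert ¬(g - q - 3 < -4): (¬(g < q - 1)) ∧ (¬(tot = g - 10)) ∧ q ≥ -7
The weakest precondition is (¬(g < q - 1)) ∧ (¬(tot = g - 10)) ∧ q ≥ -7.
Check whether (¬(g < q - 1)) ∧ (¬(tot = g - 10)) ∧ q ≥ -6 implies it.
Every state satisfying the precondition satisfies the weakest precondition: the implication holds.
Answer: valid
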